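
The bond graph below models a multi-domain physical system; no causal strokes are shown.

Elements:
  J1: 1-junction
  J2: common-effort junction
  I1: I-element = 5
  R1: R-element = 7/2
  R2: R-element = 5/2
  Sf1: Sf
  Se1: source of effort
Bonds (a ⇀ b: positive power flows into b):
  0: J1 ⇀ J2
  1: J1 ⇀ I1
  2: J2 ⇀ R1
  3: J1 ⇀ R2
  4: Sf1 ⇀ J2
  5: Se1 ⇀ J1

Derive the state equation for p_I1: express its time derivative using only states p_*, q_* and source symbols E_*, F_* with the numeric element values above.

dp_I1/dt = E_Se1 - 7*F_Sf1/2 - 6*p_I1/5

#4 |Sf1  (source Sf1 imposes f)
#5 |J1  (source Se1 imposes e)
#1 |I1  (I1 integral (f out))
#0 |J1  (1-jn J1 has f-setter on 1)
#3 |J1  (J1 flow already set via bond 1)
#2 |J2  (J2 needs exactly one e-in)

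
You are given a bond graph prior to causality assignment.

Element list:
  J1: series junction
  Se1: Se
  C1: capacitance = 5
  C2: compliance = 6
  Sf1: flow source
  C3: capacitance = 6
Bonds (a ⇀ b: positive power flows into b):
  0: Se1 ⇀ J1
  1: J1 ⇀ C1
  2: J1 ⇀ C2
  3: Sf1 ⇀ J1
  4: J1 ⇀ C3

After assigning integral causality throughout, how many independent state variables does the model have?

bond 0 stroke→J1  (Se1: effort source, stroke at far end)
bond 3 stroke→Sf1  (Sf1 (Sf) sets flow on bond)
bond 1 stroke→J1  (1-jn J1 has f-setter on 3)
bond 2 stroke→J1  (J1 flow already set via bond 3)
bond 4 stroke→J1  (common-f at J1 fixed by 3)

3  (C1, C2, C3 all integral)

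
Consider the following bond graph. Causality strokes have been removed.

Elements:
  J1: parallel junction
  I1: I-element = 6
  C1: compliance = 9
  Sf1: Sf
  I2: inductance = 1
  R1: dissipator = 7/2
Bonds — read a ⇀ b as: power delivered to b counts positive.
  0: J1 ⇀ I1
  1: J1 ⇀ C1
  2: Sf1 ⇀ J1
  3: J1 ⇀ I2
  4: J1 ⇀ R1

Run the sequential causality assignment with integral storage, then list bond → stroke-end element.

#2 stroke at Sf1  (Sf1 (Sf) sets flow on bond)
#0 stroke at I1  (prefer integral on I1)
#1 stroke at J1  (C1 outputs effort q/C1)
#3 stroke at I2  (J1 effort already set via bond 1)
#4 stroke at R1  (common-e at J1 fixed by 1)

bond 0 stroke at I1
bond 1 stroke at J1
bond 2 stroke at Sf1
bond 3 stroke at I2
bond 4 stroke at R1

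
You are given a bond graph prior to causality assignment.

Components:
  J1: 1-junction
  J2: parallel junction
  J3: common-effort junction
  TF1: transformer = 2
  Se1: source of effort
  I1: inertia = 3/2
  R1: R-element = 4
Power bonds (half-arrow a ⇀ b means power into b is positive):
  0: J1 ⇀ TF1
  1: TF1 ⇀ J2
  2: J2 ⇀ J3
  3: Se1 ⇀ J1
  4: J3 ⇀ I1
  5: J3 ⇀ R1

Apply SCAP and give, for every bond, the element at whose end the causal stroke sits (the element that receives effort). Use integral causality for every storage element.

b3 |J1  (Se1: effort source, stroke at far end)
b0 |TF1  (only one flow-in slot at J1)
b1 |J2  (TF TF1: opposite of bond 0)
b2 |J3  (common-e at J2 fixed by 1)
b4 |I1  (J3: bond 2 brought effort, rest push out)
b5 |R1  (common-e at J3 fixed by 2)

b0 stroke at TF1
b1 stroke at J2
b2 stroke at J3
b3 stroke at J1
b4 stroke at I1
b5 stroke at R1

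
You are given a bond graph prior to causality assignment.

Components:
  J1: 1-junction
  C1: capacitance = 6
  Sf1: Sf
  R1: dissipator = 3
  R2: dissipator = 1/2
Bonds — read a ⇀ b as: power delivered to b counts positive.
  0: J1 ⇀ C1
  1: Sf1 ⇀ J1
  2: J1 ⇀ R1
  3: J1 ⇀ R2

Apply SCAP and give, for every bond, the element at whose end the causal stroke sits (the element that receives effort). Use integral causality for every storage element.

b0 stroke at J1
b1 stroke at Sf1
b2 stroke at J1
b3 stroke at J1

b1 →Sf1  (Sf1 (Sf) sets flow on bond)
b0 →J1  (J1 flow already set via bond 1)
b2 →J1  (J1 flow already set via bond 1)
b3 →J1  (1-jn J1 has f-setter on 1)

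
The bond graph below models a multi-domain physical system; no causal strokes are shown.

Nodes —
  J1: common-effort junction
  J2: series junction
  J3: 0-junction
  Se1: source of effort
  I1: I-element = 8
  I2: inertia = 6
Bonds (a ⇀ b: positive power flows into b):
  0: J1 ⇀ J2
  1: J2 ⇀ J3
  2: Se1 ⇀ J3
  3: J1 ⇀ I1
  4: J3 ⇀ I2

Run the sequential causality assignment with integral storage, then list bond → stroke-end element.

β2 →J3  (Se1 (Se) sets effort on bond)
β1 →J2  (common-e at J3 fixed by 2)
β4 →I2  (J3: bond 2 brought effort, rest push out)
β0 →J1  (J2 needs exactly one f-in)
β3 →I1  (J1 effort already set via bond 0)

β0 stroke at J1
β1 stroke at J2
β2 stroke at J3
β3 stroke at I1
β4 stroke at I2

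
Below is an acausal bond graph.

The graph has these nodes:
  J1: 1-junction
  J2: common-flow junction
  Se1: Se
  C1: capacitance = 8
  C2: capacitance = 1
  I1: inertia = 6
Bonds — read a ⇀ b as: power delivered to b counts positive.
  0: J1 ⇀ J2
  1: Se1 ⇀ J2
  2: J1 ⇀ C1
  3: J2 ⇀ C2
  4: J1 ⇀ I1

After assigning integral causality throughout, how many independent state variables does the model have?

β1 stroke→J2  (source Se1 imposes e)
β2 stroke→J1  (C1 outputs effort q/C1)
β3 stroke→J2  (C2: C, integral causality)
β0 stroke→J1  (only one flow-in slot at J2)
β4 stroke→I1  (closing 1-jn rule on J1)

3  (C1, C2, I1 all integral)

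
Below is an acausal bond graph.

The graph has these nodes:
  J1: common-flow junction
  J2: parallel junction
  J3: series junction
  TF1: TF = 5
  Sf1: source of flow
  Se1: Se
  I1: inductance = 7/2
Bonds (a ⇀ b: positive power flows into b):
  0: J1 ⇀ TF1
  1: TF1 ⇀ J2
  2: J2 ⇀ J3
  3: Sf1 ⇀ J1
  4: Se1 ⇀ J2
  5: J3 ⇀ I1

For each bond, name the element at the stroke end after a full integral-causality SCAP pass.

bond 3 stroke at Sf1  (source Sf1 imposes f)
bond 4 stroke at J2  (source Se1 imposes e)
bond 0 stroke at J1  (common-f at J1 fixed by 3)
bond 1 stroke at TF1  (common-e at J2 fixed by 4)
bond 2 stroke at J3  (0-jn J2 has e-setter on 4)
bond 5 stroke at I1  (closing 1-jn rule on J3)

bond 0 →J1
bond 1 →TF1
bond 2 →J3
bond 3 →Sf1
bond 4 →J2
bond 5 →I1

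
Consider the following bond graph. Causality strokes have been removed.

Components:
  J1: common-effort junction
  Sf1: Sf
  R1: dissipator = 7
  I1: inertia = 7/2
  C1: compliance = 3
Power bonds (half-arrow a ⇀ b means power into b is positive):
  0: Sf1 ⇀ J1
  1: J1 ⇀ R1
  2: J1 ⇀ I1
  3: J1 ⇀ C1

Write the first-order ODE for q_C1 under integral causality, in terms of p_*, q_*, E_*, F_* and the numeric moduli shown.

dq_C1/dt = F_Sf1 - 2*p_I1/7 - q_C1/21

bond 0 stroke at Sf1  (Sf1: flow source, stroke at near end)
bond 2 stroke at I1  (I1 outputs flow p/I1)
bond 3 stroke at J1  (C1: C, integral causality)
bond 1 stroke at R1  (J1 effort already set via bond 3)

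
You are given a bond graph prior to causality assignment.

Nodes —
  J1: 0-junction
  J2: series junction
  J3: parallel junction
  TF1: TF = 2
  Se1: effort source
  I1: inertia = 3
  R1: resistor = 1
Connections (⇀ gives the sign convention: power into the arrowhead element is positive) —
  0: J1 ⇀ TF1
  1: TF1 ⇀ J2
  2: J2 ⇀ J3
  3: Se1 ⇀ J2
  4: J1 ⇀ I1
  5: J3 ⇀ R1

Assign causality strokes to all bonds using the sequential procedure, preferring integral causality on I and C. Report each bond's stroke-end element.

β3 stroke at J2  (Se1: effort source, stroke at far end)
β4 stroke at I1  (I1 integral (f out))
β0 stroke at J1  (closing 0-jn rule on J1)
β1 stroke at TF1  (TF1 one-in-one-out from 0)
β2 stroke at J2  (J2: bond 1 brought flow, rest push out)
β5 stroke at J3  (J3 needs exactly one e-in)

bond 0 stroke→J1
bond 1 stroke→TF1
bond 2 stroke→J2
bond 3 stroke→J2
bond 4 stroke→I1
bond 5 stroke→J3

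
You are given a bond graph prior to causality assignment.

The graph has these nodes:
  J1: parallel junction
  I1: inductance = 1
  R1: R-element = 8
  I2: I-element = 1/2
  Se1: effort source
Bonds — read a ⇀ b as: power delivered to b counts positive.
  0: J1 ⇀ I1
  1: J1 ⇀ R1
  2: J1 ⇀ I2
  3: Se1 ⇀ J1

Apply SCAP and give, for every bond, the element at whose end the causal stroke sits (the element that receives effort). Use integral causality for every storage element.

β3 →J1  (Se1 fixes effort; stroke away)
β0 →I1  (0-jn J1 has e-setter on 3)
β1 →R1  (0-jn J1 has e-setter on 3)
β2 →I2  (J1 effort already set via bond 3)

β0 stroke→I1
β1 stroke→R1
β2 stroke→I2
β3 stroke→J1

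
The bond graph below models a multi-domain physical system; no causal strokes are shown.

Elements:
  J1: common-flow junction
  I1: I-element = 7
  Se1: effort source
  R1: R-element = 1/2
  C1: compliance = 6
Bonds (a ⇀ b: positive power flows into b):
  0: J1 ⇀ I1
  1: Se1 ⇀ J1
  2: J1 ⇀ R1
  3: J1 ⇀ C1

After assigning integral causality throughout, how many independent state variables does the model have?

bond 1 stroke→J1  (Se1 (Se) sets effort on bond)
bond 0 stroke→I1  (prefer integral on I1)
bond 2 stroke→J1  (J1: bond 0 brought flow, rest push out)
bond 3 stroke→J1  (1-jn J1 has f-setter on 0)

2  (C1, I1 all integral)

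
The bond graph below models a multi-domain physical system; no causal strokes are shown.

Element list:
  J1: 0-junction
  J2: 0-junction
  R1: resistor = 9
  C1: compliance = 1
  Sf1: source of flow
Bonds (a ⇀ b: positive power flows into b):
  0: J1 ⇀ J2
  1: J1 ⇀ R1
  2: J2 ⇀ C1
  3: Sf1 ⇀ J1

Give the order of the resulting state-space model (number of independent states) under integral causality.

#3 |Sf1  (Sf1 fixes flow; stroke at Sf1)
#2 |J2  (C1: C, integral causality)
#0 |J1  (0-jn J2 has e-setter on 2)
#1 |R1  (0-jn J1 has e-setter on 0)

1  (C1 all integral)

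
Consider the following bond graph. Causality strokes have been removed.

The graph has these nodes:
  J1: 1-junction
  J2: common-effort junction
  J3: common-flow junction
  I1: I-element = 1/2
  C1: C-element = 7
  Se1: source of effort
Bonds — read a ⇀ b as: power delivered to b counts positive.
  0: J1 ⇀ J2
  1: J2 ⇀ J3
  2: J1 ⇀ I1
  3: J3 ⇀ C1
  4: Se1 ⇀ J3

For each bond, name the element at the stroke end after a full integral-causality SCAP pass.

b0 stroke→J1
b1 stroke→J2
b2 stroke→I1
b3 stroke→J3
b4 stroke→J3

#4 |J3  (Se1 fixes effort; stroke away)
#2 |I1  (I1 outputs flow p/I1)
#0 |J1  (J1: bond 2 brought flow, rest push out)
#1 |J2  (J2 needs exactly one e-in)
#3 |J3  (J3 flow already set via bond 1)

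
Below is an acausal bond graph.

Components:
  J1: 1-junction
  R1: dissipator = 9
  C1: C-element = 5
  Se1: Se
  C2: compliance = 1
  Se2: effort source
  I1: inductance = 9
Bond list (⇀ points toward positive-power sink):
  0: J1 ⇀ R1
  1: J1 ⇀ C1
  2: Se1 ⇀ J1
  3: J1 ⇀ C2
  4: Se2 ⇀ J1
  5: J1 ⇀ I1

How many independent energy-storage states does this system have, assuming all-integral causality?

3  (C1, C2, I1 all integral)

β2 →J1  (Se1: effort source, stroke at far end)
β4 →J1  (source Se2 imposes e)
β1 →J1  (C1: C, integral causality)
β3 →J1  (C2 outputs effort q/C2)
β5 →I1  (I1 outputs flow p/I1)
β0 →J1  (1-jn J1 has f-setter on 5)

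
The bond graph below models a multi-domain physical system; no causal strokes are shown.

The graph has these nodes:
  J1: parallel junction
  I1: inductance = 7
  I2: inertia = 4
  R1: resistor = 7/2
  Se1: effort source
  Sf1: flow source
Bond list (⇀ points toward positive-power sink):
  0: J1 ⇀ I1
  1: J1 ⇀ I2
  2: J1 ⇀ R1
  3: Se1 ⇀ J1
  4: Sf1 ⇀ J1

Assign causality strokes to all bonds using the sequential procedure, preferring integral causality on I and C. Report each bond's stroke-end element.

β3 |J1  (Se1 fixes effort; stroke away)
β4 |Sf1  (Sf1 fixes flow; stroke at Sf1)
β0 |I1  (J1 effort already set via bond 3)
β1 |I2  (0-jn J1 has e-setter on 3)
β2 |R1  (J1: bond 3 brought effort, rest push out)

b0 |I1
b1 |I2
b2 |R1
b3 |J1
b4 |Sf1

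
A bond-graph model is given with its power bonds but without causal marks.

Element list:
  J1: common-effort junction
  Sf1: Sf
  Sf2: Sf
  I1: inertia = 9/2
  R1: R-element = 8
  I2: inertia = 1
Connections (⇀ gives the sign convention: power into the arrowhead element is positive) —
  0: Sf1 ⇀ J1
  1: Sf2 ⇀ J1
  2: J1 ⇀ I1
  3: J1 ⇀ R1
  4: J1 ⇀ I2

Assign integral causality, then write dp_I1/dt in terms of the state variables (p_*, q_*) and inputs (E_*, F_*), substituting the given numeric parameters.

b0 stroke at Sf1  (Sf1 fixes flow; stroke at Sf1)
b1 stroke at Sf2  (Sf2 fixes flow; stroke at Sf2)
b2 stroke at I1  (I1 outputs flow p/I1)
b4 stroke at I2  (prefer integral on I2)
b3 stroke at J1  (only one effort-in slot at J1)

dp_I1/dt = 8*F_Sf1 + 8*F_Sf2 - 16*p_I1/9 - 8*p_I2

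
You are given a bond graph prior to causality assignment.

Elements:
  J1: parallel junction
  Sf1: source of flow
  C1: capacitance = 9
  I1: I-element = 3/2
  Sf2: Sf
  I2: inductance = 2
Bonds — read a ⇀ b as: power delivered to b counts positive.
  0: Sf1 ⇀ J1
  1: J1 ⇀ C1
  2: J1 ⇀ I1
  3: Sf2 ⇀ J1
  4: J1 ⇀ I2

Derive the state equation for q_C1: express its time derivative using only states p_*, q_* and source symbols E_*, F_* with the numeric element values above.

b0 stroke→Sf1  (source Sf1 imposes f)
b3 stroke→Sf2  (source Sf2 imposes f)
b1 stroke→J1  (C1 integral (e out))
b2 stroke→I1  (0-jn J1 has e-setter on 1)
b4 stroke→I2  (0-jn J1 has e-setter on 1)

dq_C1/dt = F_Sf1 + F_Sf2 - 2*p_I1/3 - p_I2/2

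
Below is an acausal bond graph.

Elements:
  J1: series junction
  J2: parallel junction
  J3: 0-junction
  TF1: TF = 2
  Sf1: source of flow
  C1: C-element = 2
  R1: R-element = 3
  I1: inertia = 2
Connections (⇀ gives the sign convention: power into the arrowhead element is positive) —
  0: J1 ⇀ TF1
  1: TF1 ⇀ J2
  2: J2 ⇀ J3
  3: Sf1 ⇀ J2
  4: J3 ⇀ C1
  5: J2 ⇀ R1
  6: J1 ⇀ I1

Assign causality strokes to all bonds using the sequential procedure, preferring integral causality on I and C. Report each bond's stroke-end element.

bond 3 stroke at Sf1  (Sf1 fixes flow; stroke at Sf1)
bond 4 stroke at J3  (prefer integral on C1)
bond 2 stroke at J2  (J3 effort already set via bond 4)
bond 1 stroke at TF1  (common-e at J2 fixed by 2)
bond 5 stroke at R1  (J2: bond 2 brought effort, rest push out)
bond 0 stroke at J1  (TF1 one-in-one-out from 1)
bond 6 stroke at I1  (J1 needs exactly one f-in)

b0 stroke at J1
b1 stroke at TF1
b2 stroke at J2
b3 stroke at Sf1
b4 stroke at J3
b5 stroke at R1
b6 stroke at I1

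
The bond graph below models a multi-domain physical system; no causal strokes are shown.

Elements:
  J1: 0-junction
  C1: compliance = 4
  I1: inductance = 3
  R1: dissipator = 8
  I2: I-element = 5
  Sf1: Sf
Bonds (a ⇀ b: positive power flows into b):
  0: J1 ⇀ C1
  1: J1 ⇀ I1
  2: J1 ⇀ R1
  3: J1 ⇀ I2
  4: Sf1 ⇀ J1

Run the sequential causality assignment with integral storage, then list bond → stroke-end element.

b4 stroke→Sf1  (Sf1 (Sf) sets flow on bond)
b0 stroke→J1  (C1: C, integral causality)
b1 stroke→I1  (common-e at J1 fixed by 0)
b2 stroke→R1  (0-jn J1 has e-setter on 0)
b3 stroke→I2  (J1 effort already set via bond 0)

β0 stroke→J1
β1 stroke→I1
β2 stroke→R1
β3 stroke→I2
β4 stroke→Sf1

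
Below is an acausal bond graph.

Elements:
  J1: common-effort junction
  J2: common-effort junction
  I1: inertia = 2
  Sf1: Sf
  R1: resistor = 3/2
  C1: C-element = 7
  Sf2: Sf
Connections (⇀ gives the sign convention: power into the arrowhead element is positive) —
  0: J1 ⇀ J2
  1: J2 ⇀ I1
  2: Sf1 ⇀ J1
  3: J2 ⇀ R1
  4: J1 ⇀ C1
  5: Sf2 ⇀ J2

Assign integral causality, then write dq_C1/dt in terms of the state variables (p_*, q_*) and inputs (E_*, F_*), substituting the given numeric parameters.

#2 →Sf1  (Sf1 (Sf) sets flow on bond)
#5 →Sf2  (Sf2 fixes flow; stroke at Sf2)
#1 →I1  (prefer integral on I1)
#4 →J1  (C1 outputs effort q/C1)
#0 →J2  (common-e at J1 fixed by 4)
#3 →R1  (0-jn J2 has e-setter on 0)

dq_C1/dt = F_Sf1 + F_Sf2 - p_I1/2 - 2*q_C1/21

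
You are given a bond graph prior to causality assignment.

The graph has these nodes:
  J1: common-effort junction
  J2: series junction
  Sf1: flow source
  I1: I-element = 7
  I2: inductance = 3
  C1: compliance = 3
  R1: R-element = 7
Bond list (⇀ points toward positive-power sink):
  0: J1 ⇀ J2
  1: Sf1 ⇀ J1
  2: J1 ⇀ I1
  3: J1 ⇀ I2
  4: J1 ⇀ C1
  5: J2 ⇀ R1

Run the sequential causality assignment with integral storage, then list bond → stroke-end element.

#1 |Sf1  (Sf1 (Sf) sets flow on bond)
#2 |I1  (I1: I, integral causality)
#3 |I2  (I2 outputs flow p/I2)
#4 |J1  (C1: C, integral causality)
#0 |J2  (common-e at J1 fixed by 4)
#5 |R1  (only one flow-in slot at J2)

bond 0 stroke at J2
bond 1 stroke at Sf1
bond 2 stroke at I1
bond 3 stroke at I2
bond 4 stroke at J1
bond 5 stroke at R1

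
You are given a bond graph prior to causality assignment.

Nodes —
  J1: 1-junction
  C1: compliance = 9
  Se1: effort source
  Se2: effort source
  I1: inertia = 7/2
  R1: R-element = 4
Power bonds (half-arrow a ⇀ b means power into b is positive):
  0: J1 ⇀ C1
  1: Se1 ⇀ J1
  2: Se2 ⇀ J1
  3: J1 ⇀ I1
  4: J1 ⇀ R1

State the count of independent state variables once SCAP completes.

2  (C1, I1 all integral)

bond 1 stroke at J1  (Se1: effort source, stroke at far end)
bond 2 stroke at J1  (Se2 (Se) sets effort on bond)
bond 0 stroke at J1  (C1 integral (e out))
bond 3 stroke at I1  (prefer integral on I1)
bond 4 stroke at J1  (J1: bond 3 brought flow, rest push out)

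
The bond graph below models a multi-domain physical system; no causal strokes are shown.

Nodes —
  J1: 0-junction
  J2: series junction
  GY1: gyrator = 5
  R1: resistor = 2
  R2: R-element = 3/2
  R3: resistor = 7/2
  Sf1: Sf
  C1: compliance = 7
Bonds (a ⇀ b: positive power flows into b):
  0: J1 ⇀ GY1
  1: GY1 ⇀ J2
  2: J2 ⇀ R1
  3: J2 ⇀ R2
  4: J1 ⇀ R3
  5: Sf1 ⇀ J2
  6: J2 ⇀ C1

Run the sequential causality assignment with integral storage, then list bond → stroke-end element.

b5 →Sf1  (source Sf1 imposes f)
b1 →J2  (J2: bond 5 brought flow, rest push out)
b2 →J2  (J2 flow already set via bond 5)
b3 →J2  (J2 flow already set via bond 5)
b6 →J2  (J2 flow already set via bond 5)
b0 →J1  (GY GY1: same side as bond 1)
b4 →R3  (J1: bond 0 brought effort, rest push out)

bond 0 |J1
bond 1 |J2
bond 2 |J2
bond 3 |J2
bond 4 |R3
bond 5 |Sf1
bond 6 |J2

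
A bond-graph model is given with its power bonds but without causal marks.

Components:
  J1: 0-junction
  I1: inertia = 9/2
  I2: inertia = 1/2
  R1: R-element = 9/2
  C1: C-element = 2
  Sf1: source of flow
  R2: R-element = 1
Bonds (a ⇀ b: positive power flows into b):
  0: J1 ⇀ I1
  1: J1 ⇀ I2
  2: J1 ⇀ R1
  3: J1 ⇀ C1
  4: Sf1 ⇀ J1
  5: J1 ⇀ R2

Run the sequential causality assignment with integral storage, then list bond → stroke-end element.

bond 0 |I1
bond 1 |I2
bond 2 |R1
bond 3 |J1
bond 4 |Sf1
bond 5 |R2

bond 4 |Sf1  (Sf1: flow source, stroke at near end)
bond 0 |I1  (I1: I, integral causality)
bond 1 |I2  (prefer integral on I2)
bond 3 |J1  (C1 outputs effort q/C1)
bond 2 |R1  (J1 effort already set via bond 3)
bond 5 |R2  (0-jn J1 has e-setter on 3)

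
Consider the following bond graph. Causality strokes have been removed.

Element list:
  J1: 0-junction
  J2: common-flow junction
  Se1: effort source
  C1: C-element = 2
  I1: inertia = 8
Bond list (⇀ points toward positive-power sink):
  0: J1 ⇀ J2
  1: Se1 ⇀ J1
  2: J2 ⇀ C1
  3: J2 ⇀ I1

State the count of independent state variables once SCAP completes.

b1 →J1  (Se1: effort source, stroke at far end)
b0 →J2  (common-e at J1 fixed by 1)
b2 →J2  (C1 integral (e out))
b3 →I1  (J2: last free bond brings flow in)

2  (C1, I1 all integral)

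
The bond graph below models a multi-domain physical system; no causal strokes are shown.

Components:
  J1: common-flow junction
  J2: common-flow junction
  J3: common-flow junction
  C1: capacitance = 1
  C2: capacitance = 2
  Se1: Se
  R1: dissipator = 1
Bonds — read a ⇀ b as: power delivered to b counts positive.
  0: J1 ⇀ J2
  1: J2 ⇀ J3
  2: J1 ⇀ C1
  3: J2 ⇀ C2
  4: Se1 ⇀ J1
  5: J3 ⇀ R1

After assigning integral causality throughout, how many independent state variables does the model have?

β4 |J1  (Se1 fixes effort; stroke away)
β2 |J1  (C1 integral (e out))
β0 |J2  (closing 1-jn rule on J1)
β3 |J2  (C2: C, integral causality)
β1 |J3  (J2: last free bond brings flow in)
β5 |R1  (only one flow-in slot at J3)

2  (C1, C2 all integral)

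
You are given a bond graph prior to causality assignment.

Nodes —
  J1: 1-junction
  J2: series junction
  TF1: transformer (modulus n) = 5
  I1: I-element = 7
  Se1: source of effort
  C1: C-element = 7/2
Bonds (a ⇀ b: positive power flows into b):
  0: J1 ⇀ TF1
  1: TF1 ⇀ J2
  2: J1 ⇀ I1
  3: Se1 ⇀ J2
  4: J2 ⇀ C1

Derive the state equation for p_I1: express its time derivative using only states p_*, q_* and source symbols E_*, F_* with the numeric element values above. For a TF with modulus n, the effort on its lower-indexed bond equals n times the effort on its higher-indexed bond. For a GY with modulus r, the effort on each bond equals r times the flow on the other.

b3 stroke→J2  (Se1 (Se) sets effort on bond)
b2 stroke→I1  (I1 integral (f out))
b0 stroke→J1  (J1: bond 2 brought flow, rest push out)
b1 stroke→TF1  (TF TF1: opposite of bond 0)
b4 stroke→J2  (J2: bond 1 brought flow, rest push out)

dp_I1/dt = 5*E_Se1 - 10*q_C1/7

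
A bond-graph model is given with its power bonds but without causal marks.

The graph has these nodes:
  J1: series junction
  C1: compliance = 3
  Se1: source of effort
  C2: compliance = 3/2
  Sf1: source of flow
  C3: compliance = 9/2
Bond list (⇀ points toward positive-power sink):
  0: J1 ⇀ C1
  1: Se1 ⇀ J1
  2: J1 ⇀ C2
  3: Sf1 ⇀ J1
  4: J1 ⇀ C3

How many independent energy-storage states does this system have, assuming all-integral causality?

bond 1 |J1  (Se1: effort source, stroke at far end)
bond 3 |Sf1  (source Sf1 imposes f)
bond 0 |J1  (J1: bond 3 brought flow, rest push out)
bond 2 |J1  (1-jn J1 has f-setter on 3)
bond 4 |J1  (common-f at J1 fixed by 3)

3  (C1, C2, C3 all integral)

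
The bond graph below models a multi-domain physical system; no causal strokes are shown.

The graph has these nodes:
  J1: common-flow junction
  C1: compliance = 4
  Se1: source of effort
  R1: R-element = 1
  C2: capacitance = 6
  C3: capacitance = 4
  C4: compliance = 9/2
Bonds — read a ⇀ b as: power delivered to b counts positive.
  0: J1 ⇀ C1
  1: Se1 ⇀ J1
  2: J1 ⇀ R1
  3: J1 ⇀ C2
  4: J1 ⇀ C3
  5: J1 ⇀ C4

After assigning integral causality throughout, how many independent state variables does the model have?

β1 stroke at J1  (Se1 fixes effort; stroke away)
β0 stroke at J1  (prefer integral on C1)
β3 stroke at J1  (C2 integral (e out))
β4 stroke at J1  (prefer integral on C3)
β5 stroke at J1  (C4: C, integral causality)
β2 stroke at R1  (only one flow-in slot at J1)

4  (C1, C2, C3, C4 all integral)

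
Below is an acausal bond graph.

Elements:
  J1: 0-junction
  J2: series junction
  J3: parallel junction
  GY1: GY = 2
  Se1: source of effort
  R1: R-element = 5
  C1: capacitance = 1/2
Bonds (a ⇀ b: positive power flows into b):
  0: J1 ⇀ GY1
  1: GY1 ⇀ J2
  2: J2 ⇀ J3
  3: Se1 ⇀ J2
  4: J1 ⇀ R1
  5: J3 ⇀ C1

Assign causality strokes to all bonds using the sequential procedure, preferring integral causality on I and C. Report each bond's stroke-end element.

b3 stroke→J2  (Se1 fixes effort; stroke away)
b5 stroke→J3  (C1 integral (e out))
b2 stroke→J2  (J3 effort already set via bond 5)
b1 stroke→GY1  (J2 needs exactly one f-in)
b0 stroke→GY1  (GY1: gyrator matches bond 1)
b4 stroke→J1  (J1 needs exactly one e-in)

bond 0 |GY1
bond 1 |GY1
bond 2 |J2
bond 3 |J2
bond 4 |J1
bond 5 |J3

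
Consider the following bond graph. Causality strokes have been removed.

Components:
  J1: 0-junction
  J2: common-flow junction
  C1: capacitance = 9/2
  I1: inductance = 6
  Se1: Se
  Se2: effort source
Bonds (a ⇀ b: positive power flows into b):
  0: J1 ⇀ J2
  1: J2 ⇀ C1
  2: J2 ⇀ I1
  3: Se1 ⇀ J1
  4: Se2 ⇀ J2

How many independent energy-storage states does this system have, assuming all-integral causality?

β3 stroke→J1  (source Se1 imposes e)
β4 stroke→J2  (Se2 fixes effort; stroke away)
β0 stroke→J2  (common-e at J1 fixed by 3)
β1 stroke→J2  (prefer integral on C1)
β2 stroke→I1  (J2: last free bond brings flow in)

2  (C1, I1 all integral)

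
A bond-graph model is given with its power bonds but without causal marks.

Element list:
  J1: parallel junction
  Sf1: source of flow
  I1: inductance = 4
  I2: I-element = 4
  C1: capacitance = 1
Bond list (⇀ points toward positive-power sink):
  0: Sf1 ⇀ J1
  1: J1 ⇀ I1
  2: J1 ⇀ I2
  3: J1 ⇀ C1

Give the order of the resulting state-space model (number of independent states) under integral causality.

#0 stroke→Sf1  (Sf1 fixes flow; stroke at Sf1)
#1 stroke→I1  (I1: I, integral causality)
#2 stroke→I2  (I2 outputs flow p/I2)
#3 stroke→J1  (only one effort-in slot at J1)

3  (C1, I1, I2 all integral)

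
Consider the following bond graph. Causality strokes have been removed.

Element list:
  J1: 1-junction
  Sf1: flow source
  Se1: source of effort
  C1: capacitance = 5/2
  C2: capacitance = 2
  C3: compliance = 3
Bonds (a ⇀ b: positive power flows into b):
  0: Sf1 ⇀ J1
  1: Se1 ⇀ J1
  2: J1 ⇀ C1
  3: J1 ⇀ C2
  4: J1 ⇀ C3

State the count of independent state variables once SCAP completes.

3  (C1, C2, C3 all integral)

bond 0 |Sf1  (Sf1 (Sf) sets flow on bond)
bond 1 |J1  (source Se1 imposes e)
bond 2 |J1  (1-jn J1 has f-setter on 0)
bond 3 |J1  (J1: bond 0 brought flow, rest push out)
bond 4 |J1  (1-jn J1 has f-setter on 0)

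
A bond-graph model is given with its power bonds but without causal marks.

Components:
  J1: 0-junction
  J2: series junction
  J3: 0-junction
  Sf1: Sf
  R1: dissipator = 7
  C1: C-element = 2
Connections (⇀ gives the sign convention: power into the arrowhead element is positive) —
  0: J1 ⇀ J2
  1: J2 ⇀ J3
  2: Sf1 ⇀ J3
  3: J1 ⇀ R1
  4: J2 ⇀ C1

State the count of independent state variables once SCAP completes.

1  (C1 all integral)

β2 →Sf1  (Sf1 fixes flow; stroke at Sf1)
β1 →J3  (J3 needs exactly one e-in)
β0 →J2  (1-jn J2 has f-setter on 1)
β4 →J2  (common-f at J2 fixed by 1)
β3 →J1  (J1: last free bond brings effort in)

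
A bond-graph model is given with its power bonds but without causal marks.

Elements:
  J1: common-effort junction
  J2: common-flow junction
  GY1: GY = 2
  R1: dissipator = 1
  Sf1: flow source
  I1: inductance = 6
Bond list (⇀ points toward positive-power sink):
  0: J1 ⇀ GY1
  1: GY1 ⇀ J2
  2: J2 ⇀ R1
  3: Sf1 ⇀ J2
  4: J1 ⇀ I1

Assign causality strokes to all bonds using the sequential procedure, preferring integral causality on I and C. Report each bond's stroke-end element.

#0 →J1
#1 →J2
#2 →J2
#3 →Sf1
#4 →I1

bond 3 stroke→Sf1  (source Sf1 imposes f)
bond 1 stroke→J2  (J2: bond 3 brought flow, rest push out)
bond 2 stroke→J2  (J2 flow already set via bond 3)
bond 0 stroke→J1  (GY1: gyrator matches bond 1)
bond 4 stroke→I1  (0-jn J1 has e-setter on 0)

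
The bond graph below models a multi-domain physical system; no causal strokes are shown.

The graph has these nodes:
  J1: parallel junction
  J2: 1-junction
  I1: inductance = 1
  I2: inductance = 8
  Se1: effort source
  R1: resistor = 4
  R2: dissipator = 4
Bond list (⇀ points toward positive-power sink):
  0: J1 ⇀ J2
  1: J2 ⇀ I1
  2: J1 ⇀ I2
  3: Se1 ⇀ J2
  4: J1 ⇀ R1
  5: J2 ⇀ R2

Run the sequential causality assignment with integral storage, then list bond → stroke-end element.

bond 3 stroke at J2  (Se1: effort source, stroke at far end)
bond 1 stroke at I1  (I1: I, integral causality)
bond 0 stroke at J2  (common-f at J2 fixed by 1)
bond 5 stroke at J2  (common-f at J2 fixed by 1)
bond 2 stroke at I2  (I2 integral (f out))
bond 4 stroke at J1  (only one effort-in slot at J1)

b0 stroke at J2
b1 stroke at I1
b2 stroke at I2
b3 stroke at J2
b4 stroke at J1
b5 stroke at J2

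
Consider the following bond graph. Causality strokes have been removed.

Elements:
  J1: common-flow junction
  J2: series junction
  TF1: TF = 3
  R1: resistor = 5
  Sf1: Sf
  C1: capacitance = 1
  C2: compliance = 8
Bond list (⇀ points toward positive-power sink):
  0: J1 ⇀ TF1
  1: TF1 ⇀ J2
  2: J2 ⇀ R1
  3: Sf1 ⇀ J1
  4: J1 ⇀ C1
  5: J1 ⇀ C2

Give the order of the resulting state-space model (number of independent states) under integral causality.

2  (C1, C2 all integral)

β3 stroke at Sf1  (source Sf1 imposes f)
β0 stroke at J1  (1-jn J1 has f-setter on 3)
β4 stroke at J1  (J1: bond 3 brought flow, rest push out)
β5 stroke at J1  (common-f at J1 fixed by 3)
β1 stroke at TF1  (TF1 one-in-one-out from 0)
β2 stroke at J2  (J2 flow already set via bond 1)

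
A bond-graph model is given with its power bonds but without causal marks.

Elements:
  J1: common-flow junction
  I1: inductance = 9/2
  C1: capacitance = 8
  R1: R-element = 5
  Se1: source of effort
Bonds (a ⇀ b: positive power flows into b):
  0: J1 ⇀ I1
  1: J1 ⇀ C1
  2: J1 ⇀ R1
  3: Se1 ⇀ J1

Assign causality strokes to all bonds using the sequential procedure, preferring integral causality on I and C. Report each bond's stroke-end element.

bond 0 →I1
bond 1 →J1
bond 2 →J1
bond 3 →J1

#3 stroke at J1  (Se1 (Se) sets effort on bond)
#0 stroke at I1  (I1 outputs flow p/I1)
#1 stroke at J1  (J1: bond 0 brought flow, rest push out)
#2 stroke at J1  (common-f at J1 fixed by 0)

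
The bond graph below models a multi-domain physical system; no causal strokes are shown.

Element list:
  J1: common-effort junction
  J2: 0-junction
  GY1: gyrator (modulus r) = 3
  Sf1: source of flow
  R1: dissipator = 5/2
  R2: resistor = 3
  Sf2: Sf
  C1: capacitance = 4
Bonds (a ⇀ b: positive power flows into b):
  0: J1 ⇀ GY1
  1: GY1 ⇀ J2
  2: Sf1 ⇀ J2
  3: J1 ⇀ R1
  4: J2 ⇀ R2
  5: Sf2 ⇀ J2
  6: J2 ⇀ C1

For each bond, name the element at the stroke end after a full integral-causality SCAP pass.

bond 0 stroke at GY1
bond 1 stroke at GY1
bond 2 stroke at Sf1
bond 3 stroke at J1
bond 4 stroke at R2
bond 5 stroke at Sf2
bond 6 stroke at J2

b2 →Sf1  (source Sf1 imposes f)
b5 →Sf2  (Sf2: flow source, stroke at near end)
b6 →J2  (C1 integral (e out))
b1 →GY1  (J2: bond 6 brought effort, rest push out)
b4 →R2  (common-e at J2 fixed by 6)
b0 →GY1  (GY1: gyrator matches bond 1)
b3 →J1  (only one effort-in slot at J1)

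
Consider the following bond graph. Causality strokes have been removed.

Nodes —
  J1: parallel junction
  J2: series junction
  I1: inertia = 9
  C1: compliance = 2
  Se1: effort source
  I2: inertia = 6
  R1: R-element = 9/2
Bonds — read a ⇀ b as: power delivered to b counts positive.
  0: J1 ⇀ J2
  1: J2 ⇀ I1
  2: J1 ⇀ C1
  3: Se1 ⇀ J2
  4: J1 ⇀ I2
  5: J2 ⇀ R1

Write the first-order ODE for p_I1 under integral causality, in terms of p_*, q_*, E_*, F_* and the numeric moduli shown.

#3 stroke→J2  (Se1 (Se) sets effort on bond)
#1 stroke→I1  (I1 outputs flow p/I1)
#0 stroke→J2  (common-f at J2 fixed by 1)
#5 stroke→J2  (common-f at J2 fixed by 1)
#2 stroke→J1  (C1 outputs effort q/C1)
#4 stroke→I2  (common-e at J1 fixed by 2)

dp_I1/dt = E_Se1 - p_I1/2 + q_C1/2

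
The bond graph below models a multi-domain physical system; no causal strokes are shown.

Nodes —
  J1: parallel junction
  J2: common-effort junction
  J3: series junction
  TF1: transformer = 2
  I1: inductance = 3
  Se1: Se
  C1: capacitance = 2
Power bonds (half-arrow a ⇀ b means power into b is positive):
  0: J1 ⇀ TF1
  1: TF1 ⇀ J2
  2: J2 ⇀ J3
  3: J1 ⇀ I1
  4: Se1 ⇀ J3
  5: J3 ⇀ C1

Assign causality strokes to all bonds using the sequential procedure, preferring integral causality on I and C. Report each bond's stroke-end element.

#0 stroke at J1
#1 stroke at TF1
#2 stroke at J2
#3 stroke at I1
#4 stroke at J3
#5 stroke at J3

b4 →J3  (Se1 fixes effort; stroke away)
b3 →I1  (prefer integral on I1)
b0 →J1  (J1: last free bond brings effort in)
b1 →TF1  (TF TF1: opposite of bond 0)
b2 →J2  (J2: last free bond brings effort in)
b5 →J3  (J3: bond 2 brought flow, rest push out)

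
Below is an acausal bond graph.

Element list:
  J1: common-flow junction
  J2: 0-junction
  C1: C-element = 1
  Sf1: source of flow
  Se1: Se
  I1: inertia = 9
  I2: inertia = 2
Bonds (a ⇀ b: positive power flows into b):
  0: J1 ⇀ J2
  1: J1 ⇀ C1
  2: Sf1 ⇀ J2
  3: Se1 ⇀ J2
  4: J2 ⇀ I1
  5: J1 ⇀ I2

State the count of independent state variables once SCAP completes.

bond 2 stroke at Sf1  (Sf1 (Sf) sets flow on bond)
bond 3 stroke at J2  (Se1 (Se) sets effort on bond)
bond 0 stroke at J1  (common-e at J2 fixed by 3)
bond 4 stroke at I1  (J2: bond 3 brought effort, rest push out)
bond 1 stroke at J1  (C1 outputs effort q/C1)
bond 5 stroke at I2  (J1 needs exactly one f-in)

3  (C1, I1, I2 all integral)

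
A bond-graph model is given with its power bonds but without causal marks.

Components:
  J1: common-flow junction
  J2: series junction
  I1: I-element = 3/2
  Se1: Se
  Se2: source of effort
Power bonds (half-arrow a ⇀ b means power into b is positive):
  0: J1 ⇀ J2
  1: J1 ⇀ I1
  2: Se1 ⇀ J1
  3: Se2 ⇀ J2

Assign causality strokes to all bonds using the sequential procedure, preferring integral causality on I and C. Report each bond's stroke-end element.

b2 →J1  (Se1 (Se) sets effort on bond)
b3 →J2  (Se2 fixes effort; stroke away)
b0 →J1  (J2 needs exactly one f-in)
b1 →I1  (J1: last free bond brings flow in)

bond 0 →J1
bond 1 →I1
bond 2 →J1
bond 3 →J2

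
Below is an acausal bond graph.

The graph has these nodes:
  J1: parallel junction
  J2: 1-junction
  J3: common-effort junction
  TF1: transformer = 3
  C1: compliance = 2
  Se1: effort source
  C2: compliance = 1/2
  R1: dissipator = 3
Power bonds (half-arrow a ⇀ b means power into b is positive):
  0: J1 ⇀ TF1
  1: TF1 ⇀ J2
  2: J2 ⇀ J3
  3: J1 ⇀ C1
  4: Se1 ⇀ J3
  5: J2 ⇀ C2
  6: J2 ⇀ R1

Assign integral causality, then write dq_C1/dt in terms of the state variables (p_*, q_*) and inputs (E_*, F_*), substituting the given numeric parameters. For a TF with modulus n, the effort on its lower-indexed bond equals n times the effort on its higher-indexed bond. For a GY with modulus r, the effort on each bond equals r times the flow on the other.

bond 4 →J3  (Se1 fixes effort; stroke away)
bond 2 →J2  (J3: bond 4 brought effort, rest push out)
bond 3 →J1  (prefer integral on C1)
bond 0 →TF1  (common-e at J1 fixed by 3)
bond 1 →J2  (TF1: transformer flips bond 0)
bond 5 →J2  (C2 outputs effort q/C2)
bond 6 →R1  (only one flow-in slot at J2)

dq_C1/dt = E_Se1/9 - q_C1/54 + 2*q_C2/9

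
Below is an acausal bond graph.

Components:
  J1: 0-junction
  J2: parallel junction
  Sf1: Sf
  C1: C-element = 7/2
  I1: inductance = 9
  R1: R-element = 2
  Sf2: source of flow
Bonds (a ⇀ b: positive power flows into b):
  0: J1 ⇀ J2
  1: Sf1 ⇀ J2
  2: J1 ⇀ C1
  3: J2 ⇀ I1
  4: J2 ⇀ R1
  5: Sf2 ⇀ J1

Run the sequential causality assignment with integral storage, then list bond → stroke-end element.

#1 stroke at Sf1  (Sf1 (Sf) sets flow on bond)
#5 stroke at Sf2  (Sf2 (Sf) sets flow on bond)
#2 stroke at J1  (C1 outputs effort q/C1)
#0 stroke at J2  (common-e at J1 fixed by 2)
#3 stroke at I1  (J2: bond 0 brought effort, rest push out)
#4 stroke at R1  (J2: bond 0 brought effort, rest push out)

#0 stroke at J2
#1 stroke at Sf1
#2 stroke at J1
#3 stroke at I1
#4 stroke at R1
#5 stroke at Sf2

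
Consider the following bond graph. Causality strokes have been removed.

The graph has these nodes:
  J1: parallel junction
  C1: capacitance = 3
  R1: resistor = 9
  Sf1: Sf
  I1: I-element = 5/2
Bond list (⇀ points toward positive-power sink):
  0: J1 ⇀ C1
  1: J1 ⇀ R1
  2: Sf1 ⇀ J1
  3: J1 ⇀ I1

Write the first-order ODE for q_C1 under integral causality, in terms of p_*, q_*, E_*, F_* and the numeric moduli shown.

dq_C1/dt = F_Sf1 - 2*p_I1/5 - q_C1/27

bond 2 stroke at Sf1  (Sf1: flow source, stroke at near end)
bond 0 stroke at J1  (C1 outputs effort q/C1)
bond 1 stroke at R1  (J1 effort already set via bond 0)
bond 3 stroke at I1  (0-jn J1 has e-setter on 0)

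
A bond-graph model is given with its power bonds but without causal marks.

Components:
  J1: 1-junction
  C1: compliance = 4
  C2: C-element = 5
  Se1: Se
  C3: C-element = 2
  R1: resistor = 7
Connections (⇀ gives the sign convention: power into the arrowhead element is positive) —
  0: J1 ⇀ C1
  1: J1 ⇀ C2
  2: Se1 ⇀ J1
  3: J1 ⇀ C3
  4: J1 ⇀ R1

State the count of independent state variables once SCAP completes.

3  (C1, C2, C3 all integral)

#2 stroke→J1  (Se1: effort source, stroke at far end)
#0 stroke→J1  (C1: C, integral causality)
#1 stroke→J1  (C2: C, integral causality)
#3 stroke→J1  (C3 outputs effort q/C3)
#4 stroke→R1  (closing 1-jn rule on J1)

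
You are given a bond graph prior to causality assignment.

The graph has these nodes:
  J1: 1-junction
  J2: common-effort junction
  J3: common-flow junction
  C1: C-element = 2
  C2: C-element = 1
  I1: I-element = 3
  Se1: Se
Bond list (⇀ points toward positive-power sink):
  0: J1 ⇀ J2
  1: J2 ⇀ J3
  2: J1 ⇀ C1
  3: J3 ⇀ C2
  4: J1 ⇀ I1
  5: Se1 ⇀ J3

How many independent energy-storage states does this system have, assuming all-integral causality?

#5 stroke at J3  (Se1: effort source, stroke at far end)
#2 stroke at J1  (C1 outputs effort q/C1)
#3 stroke at J3  (C2 integral (e out))
#1 stroke at J2  (J3 needs exactly one f-in)
#0 stroke at J1  (common-e at J2 fixed by 1)
#4 stroke at I1  (J1: last free bond brings flow in)

3  (C1, C2, I1 all integral)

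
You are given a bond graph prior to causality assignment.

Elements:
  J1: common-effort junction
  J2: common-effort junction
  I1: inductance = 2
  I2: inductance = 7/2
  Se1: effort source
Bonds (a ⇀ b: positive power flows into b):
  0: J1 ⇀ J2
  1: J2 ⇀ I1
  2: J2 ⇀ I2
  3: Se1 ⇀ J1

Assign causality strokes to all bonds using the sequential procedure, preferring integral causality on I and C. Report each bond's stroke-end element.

β0 |J2
β1 |I1
β2 |I2
β3 |J1

β3 |J1  (Se1 (Se) sets effort on bond)
β0 |J2  (common-e at J1 fixed by 3)
β1 |I1  (J2 effort already set via bond 0)
β2 |I2  (J2 effort already set via bond 0)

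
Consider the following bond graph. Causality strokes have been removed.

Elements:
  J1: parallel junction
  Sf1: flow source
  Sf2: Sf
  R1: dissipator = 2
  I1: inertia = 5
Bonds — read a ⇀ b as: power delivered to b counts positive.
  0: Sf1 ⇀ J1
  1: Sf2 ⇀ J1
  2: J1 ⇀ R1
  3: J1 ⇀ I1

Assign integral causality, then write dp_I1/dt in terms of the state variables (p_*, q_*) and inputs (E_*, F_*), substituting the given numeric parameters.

#0 stroke→Sf1  (Sf1 (Sf) sets flow on bond)
#1 stroke→Sf2  (Sf2 fixes flow; stroke at Sf2)
#3 stroke→I1  (I1: I, integral causality)
#2 stroke→J1  (only one effort-in slot at J1)

dp_I1/dt = 2*F_Sf1 + 2*F_Sf2 - 2*p_I1/5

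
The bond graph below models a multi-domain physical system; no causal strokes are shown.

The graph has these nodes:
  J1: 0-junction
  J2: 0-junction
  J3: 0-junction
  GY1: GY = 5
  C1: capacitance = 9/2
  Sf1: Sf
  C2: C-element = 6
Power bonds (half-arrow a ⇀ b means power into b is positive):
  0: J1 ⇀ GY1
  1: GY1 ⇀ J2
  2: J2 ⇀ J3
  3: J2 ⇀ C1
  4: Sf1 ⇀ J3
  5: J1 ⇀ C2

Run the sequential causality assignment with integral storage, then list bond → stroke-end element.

β4 |Sf1  (Sf1 fixes flow; stroke at Sf1)
β2 |J3  (only one effort-in slot at J3)
β3 |J2  (C1 integral (e out))
β1 |GY1  (0-jn J2 has e-setter on 3)
β0 |GY1  (GY GY1: same side as bond 1)
β5 |J1  (J1 needs exactly one e-in)

#0 →GY1
#1 →GY1
#2 →J3
#3 →J2
#4 →Sf1
#5 →J1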